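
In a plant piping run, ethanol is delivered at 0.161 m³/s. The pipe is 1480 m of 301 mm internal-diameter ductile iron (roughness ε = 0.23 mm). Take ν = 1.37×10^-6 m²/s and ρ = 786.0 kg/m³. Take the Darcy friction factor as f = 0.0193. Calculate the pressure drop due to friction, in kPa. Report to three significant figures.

V = 4Q/(πD²) = 4·0.161/(π·0.301²) = 2.263 m/s
h_f = f(L/D)V²/(2g) = 0.01930·(1480/0.301)·2.263²/(2·9.81) = 24.76 m
Δp = ρg·h_f = 786.0·9.81·24.76 = 190.9 kPa

Δp ≈ 191 kPa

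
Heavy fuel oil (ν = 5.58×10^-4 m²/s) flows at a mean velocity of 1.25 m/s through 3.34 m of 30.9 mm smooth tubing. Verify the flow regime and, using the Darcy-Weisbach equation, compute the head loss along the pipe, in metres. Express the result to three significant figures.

Re = VD/ν = 1.25·0.03090/5.58×10^-4 = 69.2 → laminar (Re < 2300)
f = 64/Re = 0.9246
h_f = f(L/D)V²/(2g) = 0.9246·(3.34/0.03090)·1.25²/(2·9.81) = 7.959 m

h_f ≈ 7.96 m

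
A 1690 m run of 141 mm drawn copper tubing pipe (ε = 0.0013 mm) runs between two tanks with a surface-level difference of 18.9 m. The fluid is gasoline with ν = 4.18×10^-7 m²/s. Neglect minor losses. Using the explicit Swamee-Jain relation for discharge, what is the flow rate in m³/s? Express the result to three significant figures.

Swamee-Jain (Type II): Q = -0.965·√(gD⁵h_f/L)·ln[ε/(3.7D) + √(3.17ν²L/(gD³h_f))]
√(gD⁵h_f/L) = √(9.81·0.141⁵·18.9/1690) = 0.002473
ε/(3.7D) = 2.49×10^-6; √(3.17ν²L/(gD³h_f)) = 4.24×10^-5
Q = -0.965·0.002473·ln(4.493×10^-5) = 0.02389 m³/s
Check: V = 1.53 m/s, Re = 5.16×10^5, f = 0.01317, h_f = 18.8 m ≈ 18.9 m ✓

Q ≈ 0.0239 m³/s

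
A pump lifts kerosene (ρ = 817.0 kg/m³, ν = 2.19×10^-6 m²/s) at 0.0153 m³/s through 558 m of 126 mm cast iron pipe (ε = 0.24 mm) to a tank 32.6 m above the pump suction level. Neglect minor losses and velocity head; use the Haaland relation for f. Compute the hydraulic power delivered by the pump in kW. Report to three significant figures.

P_hyd ≈ 5.05 kW

V = 4Q/(πD²) = 1.227 m/s; Re = 7.06×10^4; ε/D = 0.00190; f = 0.02530
h_f = f(L/D)V²/2g = 8.598 m
Total head H = z + h_f = 32.6 + 8.598 = 41.20 m
P_hyd = ρgQH = 817.0·9.81·0.0153·41.20 = 5.052 kW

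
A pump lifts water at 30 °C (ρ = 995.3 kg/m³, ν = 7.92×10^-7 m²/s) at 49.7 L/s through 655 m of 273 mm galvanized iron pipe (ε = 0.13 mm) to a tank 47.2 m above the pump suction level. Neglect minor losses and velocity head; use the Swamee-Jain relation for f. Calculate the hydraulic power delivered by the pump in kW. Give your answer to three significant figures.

P_hyd ≈ 23.7 kW

V = 4Q/(πD²) = 0.8491 m/s; Re = 2.93×10^5; ε/D = 4.76×10^-4; f = 0.01822
h_f = f(L/D)V²/2g = 1.607 m
Total head H = z + h_f = 47.2 + 1.607 = 48.81 m
P_hyd = ρgQH = 995.3·9.81·0.0497·48.81 = 23.68 kW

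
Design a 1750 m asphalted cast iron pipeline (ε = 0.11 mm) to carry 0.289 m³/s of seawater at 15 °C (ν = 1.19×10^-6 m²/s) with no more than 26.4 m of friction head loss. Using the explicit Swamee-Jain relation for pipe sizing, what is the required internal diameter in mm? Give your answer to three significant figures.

D ≈ 379 mm

Swamee-Jain (Type III): D = 0.66·[ε^1.25·(LQ²/(gh_f))^4.75 + ν·Q^9.4·(L/(gh_f))^5.2]^0.04
LQ²/(gh_f) = 0.5644; L/(gh_f) = 6.757
Term 1 = ε^1.25·(…)^4.75 = 7.44×10^-7; Term 2 = ν·Q^9.4·(…)^5.2 = 2.10×10^-7
D = 0.66·(7.44×10^-7 + 2.10×10^-7)^0.04 = 0.3791 m = 379 mm
Check: V = 2.56 m/s, Re = 8.16×10^5, f = 0.01582, h_f = 24.4 m ≈ 26.4 m ✓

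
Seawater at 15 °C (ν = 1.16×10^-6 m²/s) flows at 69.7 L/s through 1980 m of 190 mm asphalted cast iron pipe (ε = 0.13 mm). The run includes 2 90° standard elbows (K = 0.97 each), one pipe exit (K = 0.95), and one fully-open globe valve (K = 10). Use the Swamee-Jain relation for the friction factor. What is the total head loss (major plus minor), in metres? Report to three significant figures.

V = 4Q/(πD²) = 2.458 m/s; V²/2g = 0.3080 m
Re = 4.03×10^5, ε/D = 6.84×10^-4 → f = 0.01902 (Swamee-Jain)
Major: h_f = f(L/D)·V²/2g = 0.01902·10421·0.3080 = 61.04 m
Minor: ΣK = 12.9; h_m = ΣK·V²/2g = 3.970 m
Total H_L = 61.04 + 3.970 = 65.01 m

H_L ≈ 65.0 m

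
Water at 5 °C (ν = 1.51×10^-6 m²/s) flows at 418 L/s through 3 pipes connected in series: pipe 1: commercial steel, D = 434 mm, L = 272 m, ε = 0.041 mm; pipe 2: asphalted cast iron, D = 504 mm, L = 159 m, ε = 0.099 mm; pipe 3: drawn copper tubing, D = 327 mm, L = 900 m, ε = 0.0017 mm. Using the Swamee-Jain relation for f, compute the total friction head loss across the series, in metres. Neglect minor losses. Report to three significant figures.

Pipe 1: V = 2.826 m/s, Re = 8.12×10^5, ε/D = 9.45×10^-5, f = 0.01368, h_1 = f(L/D)V²/2g = 3.489 m
Pipe 2: V = 2.095 m/s, Re = 6.99×10^5, ε/D = 1.96×10^-4, f = 0.01507, h_2 = f(L/D)V²/2g = 1.064 m
Pipe 3: V = 4.977 m/s, Re = 1.08×10^6, ε/D = 5.20×10^-6, f = 0.01160, h_3 = f(L/D)V²/2g = 40.31 m
Series → Q common, losses add: H = Σh = 44.86 m

H ≈ 44.9 m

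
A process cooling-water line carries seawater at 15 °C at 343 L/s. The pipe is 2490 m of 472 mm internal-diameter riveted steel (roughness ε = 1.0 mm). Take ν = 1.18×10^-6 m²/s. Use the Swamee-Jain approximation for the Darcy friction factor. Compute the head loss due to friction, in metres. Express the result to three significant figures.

h_f ≈ 24.9 m

V = 4Q/(πD²) = 4·0.343/(π·0.472²) = 1.960 m/s
Re = VD/ν = 1.960·0.472/1.18×10^-6 = 7.84×10^5 → turbulent
ε/D = 1.0/472 = 0.00212
Swamee-Jain: f = 0.02410
h_f = f(L/D)V²/(2g) = 0.02410·(2490/0.472)·1.960²/(2·9.81) = 24.90 m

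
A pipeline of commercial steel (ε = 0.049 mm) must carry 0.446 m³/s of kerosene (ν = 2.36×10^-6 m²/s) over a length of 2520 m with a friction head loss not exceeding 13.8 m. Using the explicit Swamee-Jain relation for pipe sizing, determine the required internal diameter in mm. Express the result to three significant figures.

D ≈ 541 mm

Swamee-Jain (Type III): D = 0.66·[ε^1.25·(LQ²/(gh_f))^4.75 + ν·Q^9.4·(L/(gh_f))^5.2]^0.04
LQ²/(gh_f) = 3.703; L/(gh_f) = 18.61
Term 1 = ε^1.25·(…)^4.75 = 0.00206; Term 2 = ν·Q^9.4·(…)^5.2 = 0.00479
D = 0.66·(0.00206 + 0.00479)^0.04 = 0.5407 m = 541 mm
Check: V = 1.94 m/s, Re = 4.45×10^5, f = 0.01456, h_f = 13.1 m ≈ 13.8 m ✓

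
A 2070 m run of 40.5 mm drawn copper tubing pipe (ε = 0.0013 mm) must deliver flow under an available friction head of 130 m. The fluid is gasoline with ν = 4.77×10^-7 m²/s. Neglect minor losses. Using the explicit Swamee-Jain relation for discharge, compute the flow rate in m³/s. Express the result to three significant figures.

Swamee-Jain (Type II): Q = -0.965·√(gD⁵h_f/L)·ln[ε/(3.7D) + √(3.17ν²L/(gD³h_f))]
√(gD⁵h_f/L) = √(9.81·0.0405⁵·130/2070) = 2.591×10^-4
ε/(3.7D) = 8.68×10^-6; √(3.17ν²L/(gD³h_f)) = 1.33×10^-4
Q = -0.965·2.591×10^-4·ln(1.414×10^-4) = 0.002216 m³/s
Check: V = 1.72 m/s, Re = 1.46×10^5, f = 0.01677, h_f = 129 m ≈ 130 m ✓

Q ≈ 0.00222 m³/s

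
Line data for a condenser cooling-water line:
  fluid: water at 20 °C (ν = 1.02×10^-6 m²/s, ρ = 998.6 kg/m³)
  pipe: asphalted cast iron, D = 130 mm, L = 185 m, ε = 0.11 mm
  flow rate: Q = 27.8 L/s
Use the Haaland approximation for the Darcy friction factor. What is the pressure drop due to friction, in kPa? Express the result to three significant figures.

V = 4Q/(πD²) = 4·0.0278/(π·0.130²) = 2.094 m/s
Re = VD/ν = 2.094·0.130/1.02×10^-6 = 2.67×10^5 → turbulent
ε/D = 0.11/130 = 8.46×10^-4
Haaland: f = 0.01996
h_f = f(L/D)V²/(2g) = 0.01996·(185/0.130)·2.094²/(2·9.81) = 6.350 m
Δp = ρg·h_f = 998.6·9.81·6.350 = 62.20 kPa

Δp ≈ 62.2 kPa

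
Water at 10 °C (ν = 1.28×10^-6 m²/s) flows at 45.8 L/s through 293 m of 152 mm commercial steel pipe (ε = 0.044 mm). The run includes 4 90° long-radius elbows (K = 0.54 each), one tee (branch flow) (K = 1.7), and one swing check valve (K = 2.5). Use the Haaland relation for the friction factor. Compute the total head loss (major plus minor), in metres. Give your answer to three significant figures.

H_L ≈ 12.5 m

V = 4Q/(πD²) = 2.524 m/s; V²/2g = 0.3247 m
Re = 3.00×10^5, ε/D = 2.89×10^-4 → f = 0.01673 (Haaland)
Major: h_f = f(L/D)·V²/2g = 0.01673·1928·0.3247 = 10.47 m
Minor: ΣK = 6.36; h_m = ΣK·V²/2g = 2.065 m
Total H_L = 10.47 + 2.065 = 12.54 m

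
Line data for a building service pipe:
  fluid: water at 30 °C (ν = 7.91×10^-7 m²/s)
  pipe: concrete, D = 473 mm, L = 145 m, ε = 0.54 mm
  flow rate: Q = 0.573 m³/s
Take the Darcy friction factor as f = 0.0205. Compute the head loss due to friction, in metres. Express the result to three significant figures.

V = 4Q/(πD²) = 4·0.573/(π·0.473²) = 3.261 m/s
h_f = f(L/D)V²/(2g) = 0.02050·(145/0.473)·3.261²/(2·9.81) = 3.406 m

h_f ≈ 3.41 m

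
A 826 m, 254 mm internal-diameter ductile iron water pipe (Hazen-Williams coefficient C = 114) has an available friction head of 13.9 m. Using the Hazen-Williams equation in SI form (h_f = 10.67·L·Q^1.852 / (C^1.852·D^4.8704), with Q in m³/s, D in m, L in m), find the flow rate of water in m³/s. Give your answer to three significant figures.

Rearranging: Q = [h_f·C^1.852·D^4.8704 / (10.67·L)]^(1/1.852)
Q = [13.9·114^1.852·0.254^4.8704 / (10.67·826)]^0.540 = 0.09521 m³/s

Q ≈ 0.0952 m³/s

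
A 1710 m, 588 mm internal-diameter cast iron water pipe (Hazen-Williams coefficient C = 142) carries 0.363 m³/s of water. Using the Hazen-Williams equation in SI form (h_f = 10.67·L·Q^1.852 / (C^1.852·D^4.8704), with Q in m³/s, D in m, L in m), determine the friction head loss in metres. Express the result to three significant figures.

h_f = 10.67·1710·0.363^1.852 / (142^1.852·0.588^4.8704) = 3.831 m

h_f ≈ 3.83 m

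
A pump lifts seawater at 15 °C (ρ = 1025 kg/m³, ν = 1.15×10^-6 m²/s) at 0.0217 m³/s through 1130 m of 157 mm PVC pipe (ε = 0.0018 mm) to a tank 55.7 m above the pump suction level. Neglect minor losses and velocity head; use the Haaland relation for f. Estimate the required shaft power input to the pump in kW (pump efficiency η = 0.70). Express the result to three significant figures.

P_shaft ≈ 19.7 kW

V = 4Q/(πD²) = 1.121 m/s; Re = 1.53×10^5; ε/D = 1.15×10^-5; f = 0.01640
h_f = f(L/D)V²/2g = 7.558 m
Total head H = z + h_f = 55.7 + 7.558 = 63.26 m
P_hyd = ρgQH = 1025·9.81·0.0217·63.26 = 13.80 kW
P_shaft = P_hyd/η = 13.80/0.70 = 19.72 kW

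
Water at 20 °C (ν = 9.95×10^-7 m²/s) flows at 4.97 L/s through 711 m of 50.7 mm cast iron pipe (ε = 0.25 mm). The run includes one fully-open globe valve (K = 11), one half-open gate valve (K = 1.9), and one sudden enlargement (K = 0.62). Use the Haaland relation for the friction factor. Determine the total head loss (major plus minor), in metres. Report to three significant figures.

V = 4Q/(πD²) = 2.462 m/s; V²/2g = 0.3089 m
Re = 1.25×10^5, ε/D = 0.00493 → f = 0.03099 (Haaland)
Major: h_f = f(L/D)·V²/2g = 0.03099·14024·0.3089 = 134.2 m
Minor: ΣK = 13.5; h_m = ΣK·V²/2g = 4.176 m
Total H_L = 134.2 + 4.176 = 138.4 m

H_L ≈ 138 m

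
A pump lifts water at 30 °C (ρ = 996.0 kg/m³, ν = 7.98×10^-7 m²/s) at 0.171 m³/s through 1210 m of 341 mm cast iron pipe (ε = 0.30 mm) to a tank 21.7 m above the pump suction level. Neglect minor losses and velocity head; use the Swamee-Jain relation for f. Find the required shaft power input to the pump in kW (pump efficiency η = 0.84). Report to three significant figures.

V = 4Q/(πD²) = 1.872 m/s; Re = 8.00×10^5; ε/D = 8.80×10^-4; f = 0.01955
h_f = f(L/D)V²/2g = 12.40 m
Total head H = z + h_f = 21.7 + 12.40 = 34.10 m
P_hyd = ρgQH = 996.0·9.81·0.171·34.10 = 56.97 kW
P_shaft = P_hyd/η = 56.97/0.84 = 67.82 kW

P_shaft ≈ 67.8 kW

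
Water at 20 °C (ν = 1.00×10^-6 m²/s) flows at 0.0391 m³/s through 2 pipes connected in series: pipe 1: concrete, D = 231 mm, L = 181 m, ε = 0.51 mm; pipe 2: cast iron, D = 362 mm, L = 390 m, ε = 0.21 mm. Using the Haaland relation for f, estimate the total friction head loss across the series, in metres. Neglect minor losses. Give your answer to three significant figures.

H ≈ 1.02 m

Pipe 1: V = 0.9330 m/s, Re = 2.16×10^5, ε/D = 0.00221, f = 0.02478, h_1 = f(L/D)V²/2g = 0.8614 m
Pipe 2: V = 0.3799 m/s, Re = 1.38×10^5, ε/D = 5.80×10^-4, f = 0.01970, h_2 = f(L/D)V²/2g = 0.1561 m
Series → Q common, losses add: H = Σh = 1.017 m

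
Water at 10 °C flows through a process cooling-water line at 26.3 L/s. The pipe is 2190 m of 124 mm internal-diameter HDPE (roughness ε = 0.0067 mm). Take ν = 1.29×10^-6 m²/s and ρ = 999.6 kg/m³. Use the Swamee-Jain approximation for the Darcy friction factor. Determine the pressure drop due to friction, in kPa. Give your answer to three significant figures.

V = 4Q/(πD²) = 4·0.0263/(π·0.124²) = 2.178 m/s
Re = VD/ν = 2.178·0.124/1.29×10^-6 = 2.09×10^5 → turbulent
ε/D = 0.0067/124 = 5.40×10^-5
Swamee-Jain: f = 0.01589
h_f = f(L/D)V²/(2g) = 0.01589·(2190/0.124)·2.178²/(2·9.81) = 67.83 m
Δp = ρg·h_f = 999.6·9.81·67.83 = 665.2 kPa

Δp ≈ 665 kPa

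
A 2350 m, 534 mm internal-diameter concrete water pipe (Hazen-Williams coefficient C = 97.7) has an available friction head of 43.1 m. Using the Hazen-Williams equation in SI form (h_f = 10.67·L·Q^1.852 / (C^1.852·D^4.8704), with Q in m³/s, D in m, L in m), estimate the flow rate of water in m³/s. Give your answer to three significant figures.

Rearranging: Q = [h_f·C^1.852·D^4.8704 / (10.67·L)]^(1/1.852)
Q = [43.1·97.7^1.852·0.534^4.8704 / (10.67·2350)]^0.540 = 0.6033 m³/s

Q ≈ 0.603 m³/s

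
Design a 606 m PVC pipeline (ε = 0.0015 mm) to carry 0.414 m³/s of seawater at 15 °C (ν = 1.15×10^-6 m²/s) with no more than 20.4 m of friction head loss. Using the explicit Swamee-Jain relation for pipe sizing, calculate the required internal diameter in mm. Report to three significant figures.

D ≈ 346 mm

Swamee-Jain (Type III): D = 0.66·[ε^1.25·(LQ²/(gh_f))^4.75 + ν·Q^9.4·(L/(gh_f))^5.2]^0.04
LQ²/(gh_f) = 0.5190; L/(gh_f) = 3.028
Term 1 = ε^1.25·(…)^4.75 = 2.33×10^-9; Term 2 = ν·Q^9.4·(…)^5.2 = 9.17×10^-8
D = 0.66·(2.33×10^-9 + 9.17×10^-8)^0.04 = 0.3455 m = 346 mm
Check: V = 4.42 m/s, Re = 1.33×10^6, f = 0.01120, h_f = 19.5 m ≈ 20.4 m ✓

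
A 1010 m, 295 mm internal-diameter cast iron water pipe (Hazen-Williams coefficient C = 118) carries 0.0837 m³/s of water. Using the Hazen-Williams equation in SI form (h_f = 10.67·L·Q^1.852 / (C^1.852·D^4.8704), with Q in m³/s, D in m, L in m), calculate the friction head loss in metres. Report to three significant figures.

h_f ≈ 6.06 m

h_f = 10.67·1010·0.0837^1.852 / (118^1.852·0.295^4.8704) = 6.059 m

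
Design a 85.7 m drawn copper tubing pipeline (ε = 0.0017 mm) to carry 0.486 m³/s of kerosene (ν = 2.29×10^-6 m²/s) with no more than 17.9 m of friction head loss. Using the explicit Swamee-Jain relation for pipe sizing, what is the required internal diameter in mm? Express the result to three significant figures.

Swamee-Jain (Type III): D = 0.66·[ε^1.25·(LQ²/(gh_f))^4.75 + ν·Q^9.4·(L/(gh_f))^5.2]^0.04
LQ²/(gh_f) = 0.1153; L/(gh_f) = 0.4880
Term 1 = ε^1.25·(…)^4.75 = 2.14×10^-12; Term 2 = ν·Q^9.4·(…)^5.2 = 6.23×10^-11
D = 0.66·(2.14×10^-12 + 6.23×10^-11)^0.04 = 0.2582 m = 258 mm
Check: V = 9.28 m/s, Re = 1.05×10^6, f = 0.01169, h_f = 17.0 m ≈ 17.9 m ✓

D ≈ 258 mm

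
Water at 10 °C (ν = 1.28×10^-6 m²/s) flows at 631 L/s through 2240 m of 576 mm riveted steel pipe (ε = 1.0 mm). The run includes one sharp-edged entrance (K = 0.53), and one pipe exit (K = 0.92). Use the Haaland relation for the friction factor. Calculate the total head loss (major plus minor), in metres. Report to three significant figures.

V = 4Q/(πD²) = 2.422 m/s; V²/2g = 0.2989 m
Re = 1.09×10^6, ε/D = 0.00174 → f = 0.02277 (Haaland)
Major: h_f = f(L/D)·V²/2g = 0.02277·3889·0.2989 = 26.47 m
Minor: ΣK = 1.45; h_m = ΣK·V²/2g = 0.4334 m
Total H_L = 26.47 + 0.4334 = 26.90 m

H_L ≈ 26.9 m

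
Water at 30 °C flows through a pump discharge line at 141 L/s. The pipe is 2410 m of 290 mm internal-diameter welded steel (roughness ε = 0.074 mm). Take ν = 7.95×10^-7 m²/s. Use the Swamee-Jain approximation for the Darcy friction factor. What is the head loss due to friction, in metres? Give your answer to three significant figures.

h_f ≈ 30.0 m

V = 4Q/(πD²) = 4·0.141/(π·0.290²) = 2.135 m/s
Re = VD/ν = 2.135·0.290/7.95×10^-7 = 7.79×10^5 → turbulent
ε/D = 0.074/290 = 2.55×10^-4
Swamee-Jain: f = 0.01554
h_f = f(L/D)V²/(2g) = 0.01554·(2410/0.290)·2.135²/(2·9.81) = 30.00 m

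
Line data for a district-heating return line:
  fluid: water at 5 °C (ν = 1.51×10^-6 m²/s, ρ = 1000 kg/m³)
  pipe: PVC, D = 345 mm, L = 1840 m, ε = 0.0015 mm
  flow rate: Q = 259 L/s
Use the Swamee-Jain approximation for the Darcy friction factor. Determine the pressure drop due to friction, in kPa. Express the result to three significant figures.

V = 4Q/(πD²) = 4·0.259/(π·0.345²) = 2.771 m/s
Re = VD/ν = 2.771·0.345/1.51×10^-6 = 6.33×10^5 → turbulent
ε/D = 0.0015/345 = 4.35×10^-6
Swamee-Jain: f = 0.01264
h_f = f(L/D)V²/(2g) = 0.01264·(1840/0.345)·2.771²/(2·9.81) = 26.37 m
Δp = ρg·h_f = 1000·9.81·26.37 = 258.7 kPa

Δp ≈ 259 kPa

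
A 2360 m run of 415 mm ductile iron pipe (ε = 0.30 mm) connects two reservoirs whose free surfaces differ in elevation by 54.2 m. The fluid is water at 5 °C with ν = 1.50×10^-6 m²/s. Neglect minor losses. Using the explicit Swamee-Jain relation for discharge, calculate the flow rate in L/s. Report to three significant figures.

Swamee-Jain (Type II): Q = -0.965·√(gD⁵h_f/L)·ln[ε/(3.7D) + √(3.17ν²L/(gD³h_f))]
√(gD⁵h_f/L) = √(9.81·0.415⁵·54.2/2360) = 0.05266
ε/(3.7D) = 1.95×10^-4; √(3.17ν²L/(gD³h_f)) = 2.10×10^-5
Q = -0.965·0.05266·ln(2.164×10^-4) = 0.4288 m³/s
Check: V = 3.17 m/s, Re = 8.77×10^5, f = 0.01871, h_f = 54.5 m ≈ 54.2 m ✓

Q ≈ 429 L/s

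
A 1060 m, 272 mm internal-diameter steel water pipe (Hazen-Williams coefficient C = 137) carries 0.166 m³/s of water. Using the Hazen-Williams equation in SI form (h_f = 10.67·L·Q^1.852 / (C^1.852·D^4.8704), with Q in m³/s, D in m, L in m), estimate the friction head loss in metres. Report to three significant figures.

h_f ≈ 25.5 m

h_f = 10.67·1060·0.166^1.852 / (137^1.852·0.272^4.8704) = 25.46 m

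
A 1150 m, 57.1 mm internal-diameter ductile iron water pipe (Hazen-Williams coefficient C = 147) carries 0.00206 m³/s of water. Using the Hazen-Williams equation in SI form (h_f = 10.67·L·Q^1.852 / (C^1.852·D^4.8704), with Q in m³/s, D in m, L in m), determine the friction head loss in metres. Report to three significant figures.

h_f = 10.67·1150·0.00206^1.852 / (147^1.852·0.0571^4.8704) = 14.32 m

h_f ≈ 14.3 m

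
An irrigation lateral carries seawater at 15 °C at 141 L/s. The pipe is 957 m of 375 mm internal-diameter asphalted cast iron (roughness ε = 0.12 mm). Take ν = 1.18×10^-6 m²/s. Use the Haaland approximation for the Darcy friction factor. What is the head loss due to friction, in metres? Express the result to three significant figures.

V = 4Q/(πD²) = 4·0.141/(π·0.375²) = 1.277 m/s
Re = VD/ν = 1.277·0.375/1.18×10^-6 = 4.06×10^5 → turbulent
ε/D = 0.12/375 = 3.20×10^-4
Haaland: f = 0.01654
h_f = f(L/D)V²/(2g) = 0.01654·(957/0.375)·1.277²/(2·9.81) = 3.507 m

h_f ≈ 3.51 m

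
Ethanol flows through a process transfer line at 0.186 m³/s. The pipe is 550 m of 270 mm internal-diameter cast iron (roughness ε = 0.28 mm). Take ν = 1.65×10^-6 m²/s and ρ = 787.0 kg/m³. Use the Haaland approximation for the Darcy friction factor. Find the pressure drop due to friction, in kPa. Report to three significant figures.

Δp ≈ 172 kPa

V = 4Q/(πD²) = 4·0.186/(π·0.270²) = 3.249 m/s
Re = VD/ν = 3.249·0.270/1.65×10^-6 = 5.32×10^5 → turbulent
ε/D = 0.28/270 = 0.00104
Haaland: f = 0.02033
h_f = f(L/D)V²/(2g) = 0.02033·(550/0.270)·3.249²/(2·9.81) = 22.28 m
Δp = ρg·h_f = 787.0·9.81·22.28 = 172.0 kPa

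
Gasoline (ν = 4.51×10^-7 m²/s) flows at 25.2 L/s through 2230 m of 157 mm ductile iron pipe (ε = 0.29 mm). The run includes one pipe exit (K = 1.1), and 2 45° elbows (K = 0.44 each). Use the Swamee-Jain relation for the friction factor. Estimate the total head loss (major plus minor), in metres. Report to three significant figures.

V = 4Q/(πD²) = 1.302 m/s; V²/2g = 0.08636 m
Re = 4.53×10^5, ε/D = 0.00185 → f = 0.02348 (Swamee-Jain)
Major: h_f = f(L/D)·V²/2g = 0.02348·14204·0.08636 = 28.80 m
Minor: ΣK = 1.98; h_m = ΣK·V²/2g = 0.1710 m
Total H_L = 28.80 + 0.1710 = 28.97 m

H_L ≈ 29.0 m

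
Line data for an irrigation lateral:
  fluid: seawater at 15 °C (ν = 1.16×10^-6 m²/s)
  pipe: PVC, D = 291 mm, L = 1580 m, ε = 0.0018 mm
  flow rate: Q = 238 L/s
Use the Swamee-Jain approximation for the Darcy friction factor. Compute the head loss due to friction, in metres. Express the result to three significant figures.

V = 4Q/(πD²) = 4·0.238/(π·0.291²) = 3.579 m/s
Re = VD/ν = 3.579·0.291/1.16×10^-6 = 8.98×10^5 → turbulent
ε/D = 0.0018/291 = 6.19×10^-6
Swamee-Jain: f = 0.01197
h_f = f(L/D)V²/(2g) = 0.01197·(1580/0.291)·3.579²/(2·9.81) = 42.40 m

h_f ≈ 42.4 m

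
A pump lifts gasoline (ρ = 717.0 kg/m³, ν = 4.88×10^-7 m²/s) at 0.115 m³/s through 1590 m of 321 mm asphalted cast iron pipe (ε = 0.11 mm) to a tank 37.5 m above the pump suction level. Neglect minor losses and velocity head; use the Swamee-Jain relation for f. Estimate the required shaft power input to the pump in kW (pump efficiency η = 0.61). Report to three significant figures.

P_shaft ≈ 60.7 kW

V = 4Q/(πD²) = 1.421 m/s; Re = 9.35×10^5; ε/D = 3.43×10^-4; f = 0.01617
h_f = f(L/D)V²/2g = 8.243 m
Total head H = z + h_f = 37.5 + 8.243 = 45.74 m
P_hyd = ρgQH = 717.0·9.81·0.115·45.74 = 37.00 kW
P_shaft = P_hyd/η = 37.00/0.61 = 60.66 kW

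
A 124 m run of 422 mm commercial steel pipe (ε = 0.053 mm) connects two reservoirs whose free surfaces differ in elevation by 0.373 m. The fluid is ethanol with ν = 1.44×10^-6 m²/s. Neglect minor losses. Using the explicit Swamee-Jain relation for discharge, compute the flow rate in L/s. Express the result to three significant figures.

Swamee-Jain (Type II): Q = -0.965·√(gD⁵h_f/L)·ln[ε/(3.7D) + √(3.17ν²L/(gD³h_f))]
√(gD⁵h_f/L) = √(9.81·0.422⁵·0.373/124) = 0.01987
ε/(3.7D) = 3.39×10^-5; √(3.17ν²L/(gD³h_f)) = 5.44×10^-5
Q = -0.965·0.01987·ln(8.839×10^-5) = 0.1790 m³/s
Check: V = 1.28 m/s, Re = 3.75×10^5, f = 0.01524, h_f = 0.374 m ≈ 0.373 m ✓

Q ≈ 179 L/s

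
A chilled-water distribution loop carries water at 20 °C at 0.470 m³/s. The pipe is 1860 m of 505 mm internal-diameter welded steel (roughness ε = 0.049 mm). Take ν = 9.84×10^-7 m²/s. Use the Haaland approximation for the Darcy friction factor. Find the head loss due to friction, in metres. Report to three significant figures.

h_f ≈ 13.5 m

V = 4Q/(πD²) = 4·0.470/(π·0.505²) = 2.347 m/s
Re = VD/ν = 2.347·0.505/9.84×10^-7 = 1.20×10^6 → turbulent
ε/D = 0.049/505 = 9.70×10^-5
Haaland: f = 0.01309
h_f = f(L/D)V²/(2g) = 0.01309·(1860/0.505)·2.347²/(2·9.81) = 13.53 m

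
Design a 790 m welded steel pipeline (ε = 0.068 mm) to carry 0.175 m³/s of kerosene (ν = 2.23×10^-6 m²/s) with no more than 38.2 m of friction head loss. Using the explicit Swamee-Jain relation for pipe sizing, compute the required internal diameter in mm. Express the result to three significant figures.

Swamee-Jain (Type III): D = 0.66·[ε^1.25·(LQ²/(gh_f))^4.75 + ν·Q^9.4·(L/(gh_f))^5.2]^0.04
LQ²/(gh_f) = 0.06456; L/(gh_f) = 2.108
Term 1 = ε^1.25·(…)^4.75 = 1.37×10^-11; Term 2 = ν·Q^9.4·(…)^5.2 = 8.26×10^-12
D = 0.66·(1.37×10^-11 + 8.26×10^-12)^0.04 = 0.2473 m = 247 mm
Check: V = 3.64 m/s, Re = 4.04×10^5, f = 0.01644, h_f = 35.5 m ≈ 38.2 m ✓

D ≈ 247 mm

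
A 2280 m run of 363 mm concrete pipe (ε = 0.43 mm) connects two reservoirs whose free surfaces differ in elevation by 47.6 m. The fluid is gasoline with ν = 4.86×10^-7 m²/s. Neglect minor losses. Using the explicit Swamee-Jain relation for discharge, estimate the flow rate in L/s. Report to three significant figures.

Swamee-Jain (Type II): Q = -0.965·√(gD⁵h_f/L)·ln[ε/(3.7D) + √(3.17ν²L/(gD³h_f))]
√(gD⁵h_f/L) = √(9.81·0.363⁵·47.6/2280) = 0.03593
ε/(3.7D) = 3.20×10^-4; √(3.17ν²L/(gD³h_f)) = 8.74×10^-6
Q = -0.965·0.03593·ln(3.289×10^-4) = 0.2781 m³/s
Check: V = 2.69 m/s, Re = 2.01×10^6, f = 0.02066, h_f = 47.7 m ≈ 47.6 m ✓

Q ≈ 278 L/s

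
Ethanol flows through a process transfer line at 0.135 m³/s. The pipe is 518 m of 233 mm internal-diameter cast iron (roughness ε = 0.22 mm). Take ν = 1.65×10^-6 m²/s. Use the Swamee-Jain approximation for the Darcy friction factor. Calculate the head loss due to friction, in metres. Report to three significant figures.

h_f ≈ 22.9 m

V = 4Q/(πD²) = 4·0.135/(π·0.233²) = 3.166 m/s
Re = VD/ν = 3.166·0.233/1.65×10^-6 = 4.47×10^5 → turbulent
ε/D = 0.22/233 = 9.44×10^-4
Swamee-Jain: f = 0.02018
h_f = f(L/D)V²/(2g) = 0.02018·(518/0.233)·3.166²/(2·9.81) = 22.93 m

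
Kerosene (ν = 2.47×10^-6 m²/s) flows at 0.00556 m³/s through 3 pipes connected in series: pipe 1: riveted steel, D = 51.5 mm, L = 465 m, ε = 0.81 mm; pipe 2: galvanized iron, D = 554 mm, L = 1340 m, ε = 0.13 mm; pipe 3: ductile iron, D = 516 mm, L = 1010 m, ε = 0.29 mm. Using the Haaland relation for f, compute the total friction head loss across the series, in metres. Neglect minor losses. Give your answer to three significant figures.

H ≈ 149 m

Pipe 1: V = 2.669 m/s, Re = 5.57×10^4, ε/D = 0.0157, f = 0.04531, h_1 = f(L/D)V²/2g = 148.6 m
Pipe 2: V = 0.02307 m/s, Re = 5170, ε/D = 2.35×10^-4, f = 0.03753, h_2 = f(L/D)V²/2g = 0.002461 m
Pipe 3: V = 0.02659 m/s, Re = 5550, ε/D = 5.62×10^-4, f = 0.03705, h_3 = f(L/D)V²/2g = 0.002613 m
Series → Q common, losses add: H = Σh = 148.6 m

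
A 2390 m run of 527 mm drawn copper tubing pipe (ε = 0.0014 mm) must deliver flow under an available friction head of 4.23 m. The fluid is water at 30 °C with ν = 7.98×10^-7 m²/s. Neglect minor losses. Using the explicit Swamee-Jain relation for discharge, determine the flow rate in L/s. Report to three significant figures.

Q ≈ 268 L/s

Swamee-Jain (Type II): Q = -0.965·√(gD⁵h_f/L)·ln[ε/(3.7D) + √(3.17ν²L/(gD³h_f))]
√(gD⁵h_f/L) = √(9.81·0.527⁵·4.23/2390) = 0.02657
ε/(3.7D) = 7.18×10^-7; √(3.17ν²L/(gD³h_f)) = 2.82×10^-5
Q = -0.965·0.02657·ln(2.890×10^-5) = 0.2679 m³/s
Check: V = 1.23 m/s, Re = 8.11×10^5, f = 0.01209, h_f = 4.22 m ≈ 4.23 m ✓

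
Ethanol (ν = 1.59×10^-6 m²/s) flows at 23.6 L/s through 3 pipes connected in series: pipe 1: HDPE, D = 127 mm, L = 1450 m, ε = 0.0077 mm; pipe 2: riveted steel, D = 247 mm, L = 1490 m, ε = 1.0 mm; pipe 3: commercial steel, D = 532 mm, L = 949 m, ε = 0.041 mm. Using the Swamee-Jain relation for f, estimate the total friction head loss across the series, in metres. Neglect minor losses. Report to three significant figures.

Pipe 1: V = 1.863 m/s, Re = 1.49×10^5, ε/D = 6.06×10^-5, f = 0.01692, h_1 = f(L/D)V²/2g = 34.18 m
Pipe 2: V = 0.4925 m/s, Re = 7.65×10^4, ε/D = 0.00405, f = 0.03019, h_2 = f(L/D)V²/2g = 2.252 m
Pipe 3: V = 0.1062 m/s, Re = 3.55×10^4, ε/D = 7.71×10^-5, f = 0.02272, h_3 = f(L/D)V²/2g = 0.02328 m
Series → Q common, losses add: H = Σh = 36.45 m

H ≈ 36.5 m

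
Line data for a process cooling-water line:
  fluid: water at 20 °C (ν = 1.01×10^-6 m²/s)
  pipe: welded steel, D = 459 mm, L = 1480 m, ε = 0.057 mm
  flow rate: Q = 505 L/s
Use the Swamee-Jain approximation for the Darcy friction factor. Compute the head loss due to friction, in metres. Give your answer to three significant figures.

h_f ≈ 20.7 m

V = 4Q/(πD²) = 4·0.505/(π·0.459²) = 3.052 m/s
Re = VD/ν = 3.052·0.459/1.01×10^-6 = 1.39×10^6 → turbulent
ε/D = 0.057/459 = 1.24×10^-4
Swamee-Jain: f = 0.01355
h_f = f(L/D)V²/(2g) = 0.01355·(1480/0.459)·3.052²/(2·9.81) = 20.74 m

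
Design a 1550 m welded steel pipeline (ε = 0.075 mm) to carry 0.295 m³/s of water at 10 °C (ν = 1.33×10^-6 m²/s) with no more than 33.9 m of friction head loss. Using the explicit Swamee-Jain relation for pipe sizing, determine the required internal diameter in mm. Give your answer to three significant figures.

D ≈ 351 mm

Swamee-Jain (Type III): D = 0.66·[ε^1.25·(LQ²/(gh_f))^4.75 + ν·Q^9.4·(L/(gh_f))^5.2]^0.04
LQ²/(gh_f) = 0.4056; L/(gh_f) = 4.661
Term 1 = ε^1.25·(…)^4.75 = 9.60×10^-8; Term 2 = ν·Q^9.4·(…)^5.2 = 4.13×10^-8
D = 0.66·(9.60×10^-8 + 4.13×10^-8)^0.04 = 0.3508 m = 351 mm
Check: V = 3.05 m/s, Re = 8.05×10^5, f = 0.01511, h_f = 31.7 m ≈ 33.9 m ✓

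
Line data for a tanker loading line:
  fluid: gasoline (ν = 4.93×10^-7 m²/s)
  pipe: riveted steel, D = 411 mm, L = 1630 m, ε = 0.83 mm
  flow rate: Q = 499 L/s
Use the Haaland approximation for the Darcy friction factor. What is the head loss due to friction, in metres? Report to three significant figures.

h_f ≈ 67.4 m

V = 4Q/(πD²) = 4·0.499/(π·0.411²) = 3.761 m/s
Re = VD/ν = 3.761·0.411/4.93×10^-7 = 3.14×10^6 → turbulent
ε/D = 0.83/411 = 0.00202
Haaland: f = 0.02358
h_f = f(L/D)V²/(2g) = 0.02358·(1630/0.411)·3.761²/(2·9.81) = 67.43 m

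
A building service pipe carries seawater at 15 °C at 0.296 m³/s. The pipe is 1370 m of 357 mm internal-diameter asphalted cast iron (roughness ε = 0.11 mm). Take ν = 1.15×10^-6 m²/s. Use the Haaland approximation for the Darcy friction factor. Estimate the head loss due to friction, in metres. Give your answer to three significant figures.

V = 4Q/(πD²) = 4·0.296/(π·0.357²) = 2.957 m/s
Re = VD/ν = 2.957·0.357/1.15×10^-6 = 9.18×10^5 → turbulent
ε/D = 0.11/357 = 3.08×10^-4
Haaland: f = 0.01573
h_f = f(L/D)V²/(2g) = 0.01573·(1370/0.357)·2.957²/(2·9.81) = 26.90 m

h_f ≈ 26.9 m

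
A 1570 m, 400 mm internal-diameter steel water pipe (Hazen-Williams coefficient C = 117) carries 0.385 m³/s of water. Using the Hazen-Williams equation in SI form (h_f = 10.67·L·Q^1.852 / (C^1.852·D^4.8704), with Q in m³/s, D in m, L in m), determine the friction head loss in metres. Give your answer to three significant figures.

h_f = 10.67·1570·0.385^1.852 / (117^1.852·0.400^4.8704) = 36.66 m

h_f ≈ 36.7 m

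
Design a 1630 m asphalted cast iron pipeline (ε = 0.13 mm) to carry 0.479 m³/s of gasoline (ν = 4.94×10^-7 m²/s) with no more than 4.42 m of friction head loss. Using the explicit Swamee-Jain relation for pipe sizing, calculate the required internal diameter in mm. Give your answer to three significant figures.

Swamee-Jain (Type III): D = 0.66·[ε^1.25·(LQ²/(gh_f))^4.75 + ν·Q^9.4·(L/(gh_f))^5.2]^0.04
LQ²/(gh_f) = 8.625; L/(gh_f) = 37.59
Term 1 = ε^1.25·(…)^4.75 = 0.387; Term 2 = ν·Q^9.4·(…)^5.2 = 0.0757
D = 0.66·(0.387 + 0.0757)^0.04 = 0.6399 m = 640 mm
Check: V = 1.49 m/s, Re = 1.93×10^6, f = 0.01437, h_f = 4.14 m ≈ 4.42 m ✓

D ≈ 640 mm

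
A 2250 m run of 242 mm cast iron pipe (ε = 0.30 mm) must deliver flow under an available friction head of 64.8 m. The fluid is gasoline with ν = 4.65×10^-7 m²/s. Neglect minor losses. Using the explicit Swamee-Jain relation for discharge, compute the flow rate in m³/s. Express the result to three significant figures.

Q ≈ 0.118 m³/s

Swamee-Jain (Type II): Q = -0.965·√(gD⁵h_f/L)·ln[ε/(3.7D) + √(3.17ν²L/(gD³h_f))]
√(gD⁵h_f/L) = √(9.81·0.242⁵·64.8/2250) = 0.01531
ε/(3.7D) = 3.35×10^-4; √(3.17ν²L/(gD³h_f)) = 1.31×10^-5
Q = -0.965·0.01531·ln(3.481×10^-4) = 0.1177 m³/s
Check: V = 2.56 m/s, Re = 1.33×10^6, f = 0.02097, h_f = 65.0 m ≈ 64.8 m ✓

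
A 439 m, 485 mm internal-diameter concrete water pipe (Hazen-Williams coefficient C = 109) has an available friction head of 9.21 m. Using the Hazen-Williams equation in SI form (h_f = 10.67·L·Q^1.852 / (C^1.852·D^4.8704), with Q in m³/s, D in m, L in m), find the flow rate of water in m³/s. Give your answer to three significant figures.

Rearranging: Q = [h_f·C^1.852·D^4.8704 / (10.67·L)]^(1/1.852)
Q = [9.21·109^1.852·0.485^4.8704 / (10.67·439)]^0.540 = 0.5619 m³/s

Q ≈ 0.562 m³/s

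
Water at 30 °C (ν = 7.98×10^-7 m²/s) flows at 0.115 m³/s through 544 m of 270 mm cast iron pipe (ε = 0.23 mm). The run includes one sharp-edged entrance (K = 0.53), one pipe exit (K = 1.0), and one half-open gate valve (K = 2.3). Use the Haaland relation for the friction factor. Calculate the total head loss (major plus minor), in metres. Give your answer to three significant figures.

H_L ≈ 8.81 m

V = 4Q/(πD²) = 2.009 m/s; V²/2g = 0.2056 m
Re = 6.80×10^5, ε/D = 8.52×10^-4 → f = 0.01936 (Haaland)
Major: h_f = f(L/D)·V²/2g = 0.01936·2015·0.2056 = 8.022 m
Minor: ΣK = 3.83; h_m = ΣK·V²/2g = 0.7875 m
Total H_L = 8.022 + 0.7875 = 8.810 m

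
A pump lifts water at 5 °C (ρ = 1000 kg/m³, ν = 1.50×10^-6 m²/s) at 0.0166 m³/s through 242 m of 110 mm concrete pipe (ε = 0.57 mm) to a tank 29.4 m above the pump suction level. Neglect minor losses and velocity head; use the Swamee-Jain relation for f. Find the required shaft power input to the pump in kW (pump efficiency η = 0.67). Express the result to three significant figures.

P_shaft ≈ 9.78 kW

V = 4Q/(πD²) = 1.747 m/s; Re = 1.28×10^5; ε/D = 0.00518; f = 0.03164
h_f = f(L/D)V²/2g = 10.83 m
Total head H = z + h_f = 29.4 + 10.83 = 40.23 m
P_hyd = ρgQH = 1000·9.81·0.0166·40.23 = 6.551 kW
P_shaft = P_hyd/η = 6.551/0.67 = 9.777 kW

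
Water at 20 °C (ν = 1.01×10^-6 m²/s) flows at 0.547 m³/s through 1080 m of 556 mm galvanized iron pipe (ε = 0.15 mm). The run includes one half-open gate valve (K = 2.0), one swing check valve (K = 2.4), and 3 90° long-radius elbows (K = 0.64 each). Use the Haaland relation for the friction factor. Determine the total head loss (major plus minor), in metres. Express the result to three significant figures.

V = 4Q/(πD²) = 2.253 m/s; V²/2g = 0.2587 m
Re = 1.24×10^6, ε/D = 2.70×10^-4 → f = 0.01520 (Haaland)
Major: h_f = f(L/D)·V²/2g = 0.01520·1942·0.2587 = 7.636 m
Minor: ΣK = 6.32; h_m = ΣK·V²/2g = 1.635 m
Total H_L = 7.636 + 1.635 = 9.271 m

H_L ≈ 9.27 m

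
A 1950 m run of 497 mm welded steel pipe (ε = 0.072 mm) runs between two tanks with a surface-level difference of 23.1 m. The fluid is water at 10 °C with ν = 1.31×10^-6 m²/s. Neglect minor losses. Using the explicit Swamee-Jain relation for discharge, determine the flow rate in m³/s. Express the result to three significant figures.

Q ≈ 0.558 m³/s

Swamee-Jain (Type II): Q = -0.965·√(gD⁵h_f/L)·ln[ε/(3.7D) + √(3.17ν²L/(gD³h_f))]
√(gD⁵h_f/L) = √(9.81·0.497⁵·23.1/1950) = 0.05936
ε/(3.7D) = 3.92×10^-5; √(3.17ν²L/(gD³h_f)) = 1.95×10^-5
Q = -0.965·0.05936·ln(5.868×10^-5) = 0.5582 m³/s
Check: V = 2.88 m/s, Re = 1.09×10^6, f = 0.01404, h_f = 23.2 m ≈ 23.1 m ✓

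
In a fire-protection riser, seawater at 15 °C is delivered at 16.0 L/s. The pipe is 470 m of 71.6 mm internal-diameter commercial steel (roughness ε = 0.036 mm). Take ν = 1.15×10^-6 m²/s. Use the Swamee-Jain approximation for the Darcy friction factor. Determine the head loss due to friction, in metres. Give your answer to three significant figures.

h_f ≈ 98.3 m

V = 4Q/(πD²) = 4·0.0160/(π·0.0716²) = 3.974 m/s
Re = VD/ν = 3.974·0.0716/1.15×10^-6 = 2.47×10^5 → turbulent
ε/D = 0.036/71.6 = 5.03×10^-4
Swamee-Jain: f = 0.01861
h_f = f(L/D)V²/(2g) = 0.01861·(470/0.0716)·3.974²/(2·9.81) = 98.32 m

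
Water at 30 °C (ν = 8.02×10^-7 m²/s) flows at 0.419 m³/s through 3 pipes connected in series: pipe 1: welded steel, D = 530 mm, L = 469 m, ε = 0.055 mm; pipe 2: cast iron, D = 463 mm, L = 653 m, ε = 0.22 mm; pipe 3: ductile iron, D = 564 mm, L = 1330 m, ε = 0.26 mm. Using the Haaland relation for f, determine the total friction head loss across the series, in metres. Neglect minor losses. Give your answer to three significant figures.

H ≈ 15.3 m

Pipe 1: V = 1.899 m/s, Re = 1.26×10^6, ε/D = 1.04×10^-4, f = 0.01316, h_1 = f(L/D)V²/2g = 2.141 m
Pipe 2: V = 2.489 m/s, Re = 1.44×10^6, ε/D = 4.75×10^-4, f = 0.01687, h_2 = f(L/D)V²/2g = 7.508 m
Pipe 3: V = 1.677 m/s, Re = 1.18×10^6, ε/D = 4.61×10^-4, f = 0.01683, h_3 = f(L/D)V²/2g = 5.690 m
Series → Q common, losses add: H = Σh = 15.34 m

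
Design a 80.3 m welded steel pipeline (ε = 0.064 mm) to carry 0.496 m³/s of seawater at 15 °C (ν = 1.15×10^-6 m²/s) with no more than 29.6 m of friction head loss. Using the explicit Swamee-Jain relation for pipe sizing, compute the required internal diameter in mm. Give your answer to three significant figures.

Swamee-Jain (Type III): D = 0.66·[ε^1.25·(LQ²/(gh_f))^4.75 + ν·Q^9.4·(L/(gh_f))^5.2]^0.04
LQ²/(gh_f) = 0.06803; L/(gh_f) = 0.2765
Term 1 = ε^1.25·(…)^4.75 = 1.63×10^-11; Term 2 = ν·Q^9.4·(…)^5.2 = 1.97×10^-12
D = 0.66·(1.63×10^-11 + 1.97×10^-12)^0.04 = 0.2455 m = 245 mm
Check: V = 10.5 m/s, Re = 2.24×10^6, f = 0.01495, h_f = 27.4 m ≈ 29.6 m ✓

D ≈ 245 mm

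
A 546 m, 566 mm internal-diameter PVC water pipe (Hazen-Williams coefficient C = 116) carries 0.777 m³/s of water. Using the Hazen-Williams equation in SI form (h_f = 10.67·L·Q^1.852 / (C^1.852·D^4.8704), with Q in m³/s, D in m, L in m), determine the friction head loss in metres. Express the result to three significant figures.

h_f = 10.67·546·0.777^1.852 / (116^1.852·0.566^4.8704) = 8.768 m

h_f ≈ 8.77 m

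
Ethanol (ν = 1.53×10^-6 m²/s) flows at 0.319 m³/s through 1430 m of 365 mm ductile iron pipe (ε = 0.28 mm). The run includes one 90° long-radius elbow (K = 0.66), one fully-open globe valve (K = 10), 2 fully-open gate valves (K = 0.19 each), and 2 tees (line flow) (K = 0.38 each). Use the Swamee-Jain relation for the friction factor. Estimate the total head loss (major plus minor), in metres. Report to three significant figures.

V = 4Q/(πD²) = 3.049 m/s; V²/2g = 0.4737 m
Re = 7.27×10^5, ε/D = 7.67×10^-4 → f = 0.01904 (Swamee-Jain)
Major: h_f = f(L/D)·V²/2g = 0.01904·3918·0.4737 = 35.33 m
Minor: ΣK = 11.8; h_m = ΣK·V²/2g = 5.590 m
Total H_L = 35.33 + 5.590 = 40.92 m

H_L ≈ 40.9 m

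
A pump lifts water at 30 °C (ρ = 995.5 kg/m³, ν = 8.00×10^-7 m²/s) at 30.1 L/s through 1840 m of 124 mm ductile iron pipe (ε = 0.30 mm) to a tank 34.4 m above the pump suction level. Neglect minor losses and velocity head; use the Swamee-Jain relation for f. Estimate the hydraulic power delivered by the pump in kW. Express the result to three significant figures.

V = 4Q/(πD²) = 2.492 m/s; Re = 3.86×10^5; ε/D = 0.00242; f = 0.02519
h_f = f(L/D)V²/2g = 118.4 m
Total head H = z + h_f = 34.4 + 118.4 = 152.8 m
P_hyd = ρgQH = 995.5·9.81·0.0301·152.8 = 44.91 kW

P_hyd ≈ 44.9 kW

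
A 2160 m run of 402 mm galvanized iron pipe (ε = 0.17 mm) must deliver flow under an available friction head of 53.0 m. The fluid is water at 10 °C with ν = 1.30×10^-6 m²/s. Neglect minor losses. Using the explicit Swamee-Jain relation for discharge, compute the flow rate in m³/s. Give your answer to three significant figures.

Q ≈ 0.433 m³/s

Swamee-Jain (Type II): Q = -0.965·√(gD⁵h_f/L)·ln[ε/(3.7D) + √(3.17ν²L/(gD³h_f))]
√(gD⁵h_f/L) = √(9.81·0.402⁵·53.0/2160) = 0.05027
ε/(3.7D) = 1.14×10^-4; √(3.17ν²L/(gD³h_f)) = 1.85×10^-5
Q = -0.965·0.05027·ln(1.328×10^-4) = 0.4330 m³/s
Check: V = 3.41 m/s, Re = 1.06×10^6, f = 0.01672, h_f = 53.3 m ≈ 53.0 m ✓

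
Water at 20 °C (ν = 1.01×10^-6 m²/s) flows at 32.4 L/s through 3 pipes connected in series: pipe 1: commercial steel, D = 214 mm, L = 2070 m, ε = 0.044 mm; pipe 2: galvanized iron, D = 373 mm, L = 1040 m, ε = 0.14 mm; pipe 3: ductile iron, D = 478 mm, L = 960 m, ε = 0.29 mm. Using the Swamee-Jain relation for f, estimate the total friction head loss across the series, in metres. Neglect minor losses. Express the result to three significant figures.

Pipe 1: V = 0.9008 m/s, Re = 1.91×10^5, ε/D = 2.06×10^-4, f = 0.01728, h_1 = f(L/D)V²/2g = 6.911 m
Pipe 2: V = 0.2965 m/s, Re = 1.10×10^5, ε/D = 3.75×10^-4, f = 0.01961, h_2 = f(L/D)V²/2g = 0.2450 m
Pipe 3: V = 0.1806 m/s, Re = 8.54×10^4, ε/D = 6.07×10^-4, f = 0.02127, h_3 = f(L/D)V²/2g = 0.07098 m
Series → Q common, losses add: H = Σh = 7.227 m

H ≈ 7.23 m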